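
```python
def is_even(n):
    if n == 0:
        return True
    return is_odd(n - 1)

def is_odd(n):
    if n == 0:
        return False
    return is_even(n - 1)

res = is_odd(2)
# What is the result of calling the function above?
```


is_odd(2)
= is_even(1)
= is_odd(0)
n == 0: return False
= False


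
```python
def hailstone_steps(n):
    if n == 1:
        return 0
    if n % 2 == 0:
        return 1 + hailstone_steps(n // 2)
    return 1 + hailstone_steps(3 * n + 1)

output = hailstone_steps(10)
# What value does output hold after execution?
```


hailstone_steps(10)
10 is even -> hailstone_steps(5)
5 is odd -> 3*5+1 = 16 -> hailstone_steps(16)
16 is even -> hailstone_steps(8)
8 is even -> hailstone_steps(4)
4 is even -> hailstone_steps(2)
2 is even -> hailstone_steps(1)
Reached 1 after 6 steps
= 6


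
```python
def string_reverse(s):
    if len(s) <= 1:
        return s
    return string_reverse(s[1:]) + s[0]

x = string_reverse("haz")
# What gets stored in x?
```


string_reverse("haz")
= string_reverse("az") + "h"
= string_reverse("z") + "a" + "h"
= "z" + "a" + "h"
= "zah"


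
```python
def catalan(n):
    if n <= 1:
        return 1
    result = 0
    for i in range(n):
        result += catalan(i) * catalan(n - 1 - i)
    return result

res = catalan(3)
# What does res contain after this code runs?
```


catalan(3)
= sum of catalan(i) * catalan(3-1-i) for i in 0..2
First compute sub-values bottom-up:
  catalan(0) = 1, catalan(1) = 1
  catalan(2) = 1*1 + 1*1 = 2
Now catalan(3):
  catalan(0)*catalan(2) = 1*2 = 2
  catalan(1)*catalan(1) = 1*1 = 1
  catalan(2)*catalan(0) = 2*1 = 2
= 2 + 1 + 2
= 5


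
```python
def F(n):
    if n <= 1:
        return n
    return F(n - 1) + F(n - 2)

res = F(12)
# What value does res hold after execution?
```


F(12)
= F(11) + F(10)
= (F(10) + F(9)) + F(10)
Computing bottom-up: F(0)=0, F(1)=1, F(2)=1, F(3)=2, F(4)=3, F(5)=5, F(6)=8, F(7)=13, F(8)=21, F(9)=34, F(10)=55, F(11)=89, F(12)=144
= 144


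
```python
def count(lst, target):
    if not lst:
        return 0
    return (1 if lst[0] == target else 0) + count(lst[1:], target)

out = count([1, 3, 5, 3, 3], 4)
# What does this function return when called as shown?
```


count([1, 3, 5, 3, 3], 4)
lst[0]=1 != 4: 0 + count([3, 5, 3, 3], 4)
lst[0]=3 != 4: 0 + count([5, 3, 3], 4)
lst[0]=5 != 4: 0 + count([3, 3], 4)
lst[0]=3 != 4: 0 + count([3], 4)
lst[0]=3 != 4: 0 + count([], 4)
= 0


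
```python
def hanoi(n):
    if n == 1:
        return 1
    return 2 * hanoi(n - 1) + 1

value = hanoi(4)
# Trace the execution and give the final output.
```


hanoi(4)
= 2 * hanoi(3) + 1
= 2 * (2 * hanoi(2) + 1) + 1
= 2 * (2 * (2 * hanoi(1) + 1) + 1) + 1
Now compute bottom-up:
hanoi(1) = 1
hanoi(2) = 2 * 1 + 1 = 3
hanoi(3) = 2 * 3 + 1 = 7
hanoi(4) = 2 * 7 + 1 = 15
= 15


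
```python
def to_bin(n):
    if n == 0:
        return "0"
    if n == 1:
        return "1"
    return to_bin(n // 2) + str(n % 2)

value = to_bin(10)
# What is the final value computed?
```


to_bin(10)
= to_bin(5) + "0"
= to_bin(2) + "1" + "0"
= to_bin(1) + "0" + "1" + "0"
= "1" + "0" + "1" + "0"
= "1010"


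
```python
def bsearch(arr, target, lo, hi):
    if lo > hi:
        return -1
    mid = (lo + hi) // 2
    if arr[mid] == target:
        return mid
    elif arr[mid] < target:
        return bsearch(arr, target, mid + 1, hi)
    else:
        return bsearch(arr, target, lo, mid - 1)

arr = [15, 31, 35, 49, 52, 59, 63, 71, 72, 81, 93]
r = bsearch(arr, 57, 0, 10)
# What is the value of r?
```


bsearch(arr, 57, 0, 10)
lo=0, hi=10, mid=5, arr[mid]=59
59 > 57, search left half
lo=0, hi=4, mid=2, arr[mid]=35
35 < 57, search right half
lo=3, hi=4, mid=3, arr[mid]=49
49 < 57, search right half
lo=4, hi=4, mid=4, arr[mid]=52
52 < 57, search right half
lo > hi, target not found, return -1
= -1


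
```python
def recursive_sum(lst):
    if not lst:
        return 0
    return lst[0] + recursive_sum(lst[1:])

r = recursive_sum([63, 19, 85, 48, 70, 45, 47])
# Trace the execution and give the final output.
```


recursive_sum([63, 19, 85, 48, 70, 45, 47])
= 63 + recursive_sum([19, 85, 48, 70, 45, 47])
= 63 + 19 + recursive_sum([85, 48, 70, 45, 47])
= 63 + 19 + 85 + recursive_sum([48, 70, 45, 47])
= 63 + 19 + 85 + 48 + recursive_sum([70, 45, 47])
= 63 + 19 + 85 + 48 + 70 + recursive_sum([45, 47])
= 63 + 19 + 85 + 48 + 70 + 45 + recursive_sum([47])
= 63 + 19 + 85 + 48 + 70 + 45 + 47 + recursive_sum([])
= 63 + 19 + 85 + 48 + 70 + 45 + 47 + 0
= 377


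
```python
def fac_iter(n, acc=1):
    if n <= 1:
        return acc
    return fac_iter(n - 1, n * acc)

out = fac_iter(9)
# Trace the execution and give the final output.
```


fac_iter(9, 1)
= fac_iter(8, 9 * 1) = fac_iter(8, 9)
= fac_iter(7, 8 * 9) = fac_iter(7, 72)
= fac_iter(6, 7 * 72) = fac_iter(6, 504)
= fac_iter(5, 6 * 504) = fac_iter(5, 3024)
= fac_iter(4, 5 * 3024) = fac_iter(4, 15120)
= fac_iter(3, 4 * 15120) = fac_iter(3, 60480)
= fac_iter(2, 3 * 60480) = fac_iter(2, 181440)
= fac_iter(1, 2 * 181440) = fac_iter(1, 362880)
n <= 1, return acc = 362880


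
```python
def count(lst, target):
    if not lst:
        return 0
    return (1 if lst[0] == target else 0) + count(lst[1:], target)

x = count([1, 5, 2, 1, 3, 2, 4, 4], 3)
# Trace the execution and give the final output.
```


count([1, 5, 2, 1, 3, 2, 4, 4], 3)
lst[0]=1 != 3: 0 + count([5, 2, 1, 3, 2, 4, 4], 3)
lst[0]=5 != 3: 0 + count([2, 1, 3, 2, 4, 4], 3)
lst[0]=2 != 3: 0 + count([1, 3, 2, 4, 4], 3)
lst[0]=1 != 3: 0 + count([3, 2, 4, 4], 3)
lst[0]=3 == 3: 1 + count([2, 4, 4], 3)
lst[0]=2 != 3: 0 + count([4, 4], 3)
lst[0]=4 != 3: 0 + count([4], 3)
lst[0]=4 != 3: 0 + count([], 3)
= 1


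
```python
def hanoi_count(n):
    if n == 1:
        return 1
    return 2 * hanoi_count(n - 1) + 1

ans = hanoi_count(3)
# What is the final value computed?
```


hanoi_count(3)
= 2 * hanoi_count(2) + 1
= 2 * (2 * hanoi_count(1) + 1) + 1
Now compute bottom-up:
hanoi_count(1) = 1
hanoi_count(2) = 2 * 1 + 1 = 3
hanoi_count(3) = 2 * 3 + 1 = 7
= 7


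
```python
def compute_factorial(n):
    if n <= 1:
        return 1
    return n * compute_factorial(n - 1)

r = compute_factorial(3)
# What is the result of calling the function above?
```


compute_factorial(3)
= 3 * compute_factorial(2)
= 3 * 2 * compute_factorial(1)
= 3 * 2 * 1
= 6


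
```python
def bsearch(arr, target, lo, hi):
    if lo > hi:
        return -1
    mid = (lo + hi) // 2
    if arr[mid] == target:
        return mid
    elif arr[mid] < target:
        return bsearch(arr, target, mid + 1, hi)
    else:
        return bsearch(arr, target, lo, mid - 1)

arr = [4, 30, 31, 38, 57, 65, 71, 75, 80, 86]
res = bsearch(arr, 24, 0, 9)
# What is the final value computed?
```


bsearch(arr, 24, 0, 9)
lo=0, hi=9, mid=4, arr[mid]=57
57 > 24, search left half
lo=0, hi=3, mid=1, arr[mid]=30
30 > 24, search left half
lo=0, hi=0, mid=0, arr[mid]=4
4 < 24, search right half
lo > hi, target not found, return -1
= -1


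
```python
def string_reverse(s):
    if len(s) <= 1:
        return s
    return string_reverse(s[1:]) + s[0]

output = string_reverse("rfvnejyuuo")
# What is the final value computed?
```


string_reverse("rfvnejyuuo")
= string_reverse("fvnejyuuo") + "r"
= string_reverse("vnejyuuo") + "f" + "r"
= string_reverse("nejyuuo") + "v" + "f" + "r"
= string_reverse("ejyuuo") + "n" + "v" + "f" + "r"
= string_reverse("jyuuo") + "e" + "n" + "v" + "f" + "r"
= string_reverse("yuuo") + "j" + "e" + "n" + "v" + "f" + "r"
= string_reverse("uuo") + "y" + "j" + "e" + "n" + "v" + "f" + "r"
= string_reverse("uo") + "u" + "y" + "j" + "e" + "n" + "v" + "f" + "r"
= string_reverse("o") + "u" + "u" + "y" + "j" + "e" + "n" + "v" + "f" + "r"
= "o" + "u" + "u" + "y" + "j" + "e" + "n" + "v" + "f" + "r"
= "ouuyjenvfr"


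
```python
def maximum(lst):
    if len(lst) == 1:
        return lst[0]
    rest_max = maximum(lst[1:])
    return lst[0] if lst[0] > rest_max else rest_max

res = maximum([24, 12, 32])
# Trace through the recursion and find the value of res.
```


maximum([24, 12, 32])
= compare 24 with maximum([12, 32])
= compare 12 with maximum([32])
Base: maximum([32]) = 32
compare 12 with 32: max = 32
compare 24 with 32: max = 32
= 32


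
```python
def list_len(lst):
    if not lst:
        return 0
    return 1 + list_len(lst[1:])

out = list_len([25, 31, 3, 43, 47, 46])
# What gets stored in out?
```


list_len([25, 31, 3, 43, 47, 46])
= 1 + list_len([31, 3, 43, 47, 46])
= 1 + 1 + list_len([3, 43, 47, 46])
= 1 + 1 + 1 + list_len([43, 47, 46])
= 1 + 1 + 1 + 1 + list_len([47, 46])
= 1 + 1 + 1 + 1 + 1 + list_len([46])
= 1 + 1 + 1 + 1 + 1 + 1 + list_len([])
= 1 + 1 + 1 + 1 + 1 + 1 + 0
= 6


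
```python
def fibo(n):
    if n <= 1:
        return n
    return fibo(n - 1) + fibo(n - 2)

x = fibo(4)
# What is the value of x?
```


fibo(4)
= fibo(3) + fibo(2)
= (fibo(2) + fibo(1)) + fibo(2)
Computing bottom-up: fibo(0)=0, fibo(1)=1, fibo(2)=1, fibo(3)=2, fibo(4)=3
= 3


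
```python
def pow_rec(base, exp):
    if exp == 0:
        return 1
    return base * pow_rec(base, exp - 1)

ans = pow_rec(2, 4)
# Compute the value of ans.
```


pow_rec(2, 4)
= 2 * pow_rec(2, 3)
= 2 * 2 * pow_rec(2, 2)
= 2 * 2 * 2 * pow_rec(2, 1)
= 2 * 2 * 2 * 2 * pow_rec(2, 0)
= 2 * 2 * 2 * 2 * 1
= 16


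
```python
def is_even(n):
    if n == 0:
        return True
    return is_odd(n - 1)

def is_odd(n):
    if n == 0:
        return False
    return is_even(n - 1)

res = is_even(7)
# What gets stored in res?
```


is_even(7)
= is_odd(6)
= is_even(5)
= is_odd(4)
= is_even(3)
= is_odd(2)
= is_even(1)
= is_odd(0)
n == 0: return False
= False


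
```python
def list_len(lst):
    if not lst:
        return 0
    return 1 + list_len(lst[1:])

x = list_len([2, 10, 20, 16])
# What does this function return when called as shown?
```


list_len([2, 10, 20, 16])
= 1 + list_len([10, 20, 16])
= 1 + 1 + list_len([20, 16])
= 1 + 1 + 1 + list_len([16])
= 1 + 1 + 1 + 1 + list_len([])
= 1 + 1 + 1 + 1 + 0
= 4


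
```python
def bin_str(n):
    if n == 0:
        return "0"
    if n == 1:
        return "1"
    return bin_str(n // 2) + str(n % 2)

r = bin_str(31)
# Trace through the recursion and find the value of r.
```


bin_str(31)
= bin_str(15) + "1"
= bin_str(7) + "1" + "1"
= bin_str(3) + "1" + "1" + "1"
= bin_str(1) + "1" + "1" + "1" + "1"
= "1" + "1" + "1" + "1" + "1"
= "11111"


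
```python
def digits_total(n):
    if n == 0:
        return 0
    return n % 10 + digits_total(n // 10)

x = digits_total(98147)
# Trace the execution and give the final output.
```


digits_total(98147)
= 7 + digits_total(9814)
= 7 + 4 + digits_total(981)
= 7 + 4 + 1 + digits_total(98)
= 7 + 4 + 1 + 8 + digits_total(9)
= 7 + 4 + 1 + 8 + 9 + digits_total(0)
= 7 + 4 + 1 + 8 + 9 + 0
= 29


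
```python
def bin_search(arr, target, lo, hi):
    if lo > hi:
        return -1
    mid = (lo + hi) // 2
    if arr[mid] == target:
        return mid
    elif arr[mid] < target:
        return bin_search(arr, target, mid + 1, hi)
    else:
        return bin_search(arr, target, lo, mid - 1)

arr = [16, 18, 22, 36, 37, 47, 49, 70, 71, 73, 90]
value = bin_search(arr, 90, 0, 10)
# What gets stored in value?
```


bin_search(arr, 90, 0, 10)
lo=0, hi=10, mid=5, arr[mid]=47
47 < 90, search right half
lo=6, hi=10, mid=8, arr[mid]=71
71 < 90, search right half
lo=9, hi=10, mid=9, arr[mid]=73
73 < 90, search right half
lo=10, hi=10, mid=10, arr[mid]=90
arr[10] == 90, found at index 10
= 10


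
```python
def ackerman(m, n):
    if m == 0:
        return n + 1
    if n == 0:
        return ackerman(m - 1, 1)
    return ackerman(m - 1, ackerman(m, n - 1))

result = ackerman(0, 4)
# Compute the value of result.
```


ackerman(0, 4)
m == 0: return 4 + 1 = 5
= 5


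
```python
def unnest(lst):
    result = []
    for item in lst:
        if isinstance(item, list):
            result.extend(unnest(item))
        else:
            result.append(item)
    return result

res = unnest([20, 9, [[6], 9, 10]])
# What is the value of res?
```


unnest([20, 9, [[6], 9, 10]])
Processing each element:
  20 is not a list -> append 20
  9 is not a list -> append 9
  [[6], 9, 10] is a list -> unnest recursively -> [6, 9, 10]
= [20, 9, 6, 9, 10]


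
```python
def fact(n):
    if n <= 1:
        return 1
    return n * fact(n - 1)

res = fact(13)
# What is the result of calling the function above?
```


fact(13)
= 13 * fact(12)
= 13 * 12 * fact(11)
= 13 * 12 * 11 * fact(10)
= 13 * 12 * 11 * 10 * fact(9)
= 13 * 12 * 11 * 10 * 9 * fact(8)
= 13 * 12 * 11 * 10 * 9 * 8 * fact(7)
= 13 * 12 * 11 * 10 * 9 * 8 * 7 * fact(6)
= 13 * 12 * 11 * 10 * 9 * 8 * 7 * 6 * fact(5)
= 13 * 12 * 11 * 10 * 9 * 8 * 7 * 6 * 5 * fact(4)
= 13 * 12 * 11 * 10 * 9 * 8 * 7 * 6 * 5 * 4 * fact(3)
= 13 * 12 * 11 * 10 * 9 * 8 * 7 * 6 * 5 * 4 * 3 * fact(2)
= 13 * 12 * 11 * 10 * 9 * 8 * 7 * 6 * 5 * 4 * 3 * 2 * fact(1)
= 13 * 12 * 11 * 10 * 9 * 8 * 7 * 6 * 5 * 4 * 3 * 2 * 1
= 6227020800


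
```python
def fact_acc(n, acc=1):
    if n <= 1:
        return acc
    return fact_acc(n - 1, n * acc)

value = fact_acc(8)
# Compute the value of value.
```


fact_acc(8, 1)
= fact_acc(7, 8 * 1) = fact_acc(7, 8)
= fact_acc(6, 7 * 8) = fact_acc(6, 56)
= fact_acc(5, 6 * 56) = fact_acc(5, 336)
= fact_acc(4, 5 * 336) = fact_acc(4, 1680)
= fact_acc(3, 4 * 1680) = fact_acc(3, 6720)
= fact_acc(2, 3 * 6720) = fact_acc(2, 20160)
= fact_acc(1, 2 * 20160) = fact_acc(1, 40320)
n <= 1, return acc = 40320


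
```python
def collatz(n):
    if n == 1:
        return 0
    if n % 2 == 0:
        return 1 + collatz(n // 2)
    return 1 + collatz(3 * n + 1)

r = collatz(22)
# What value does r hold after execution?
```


collatz(22)
22 is even -> collatz(11)
11 is odd -> 3*11+1 = 34 -> collatz(34)
34 is even -> collatz(17)
17 is odd -> 3*17+1 = 52 -> collatz(52)
52 is even -> collatz(26)
26 is even -> collatz(13)
13 is odd -> 3*13+1 = 40 -> collatz(40)
40 is even -> collatz(20)
20 is even -> collatz(10)
10 is even -> collatz(5)
5 is odd -> 3*5+1 = 16 -> collatz(16)
16 is even -> collatz(8)
8 is even -> collatz(4)
4 is even -> collatz(2)
2 is even -> collatz(1)
Reached 1 after 15 steps
= 15


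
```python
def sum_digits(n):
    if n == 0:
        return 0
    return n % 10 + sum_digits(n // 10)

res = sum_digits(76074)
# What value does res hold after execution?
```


sum_digits(76074)
= 4 + sum_digits(7607)
= 4 + 7 + sum_digits(760)
= 4 + 7 + 0 + sum_digits(76)
= 4 + 7 + 0 + 6 + sum_digits(7)
= 4 + 7 + 0 + 6 + 7 + sum_digits(0)
= 4 + 7 + 0 + 6 + 7 + 0
= 24


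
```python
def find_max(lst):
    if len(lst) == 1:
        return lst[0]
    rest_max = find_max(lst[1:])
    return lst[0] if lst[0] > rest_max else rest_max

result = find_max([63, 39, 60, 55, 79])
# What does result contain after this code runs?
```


find_max([63, 39, 60, 55, 79])
= compare 63 with find_max([39, 60, 55, 79])
= compare 39 with find_max([60, 55, 79])
= compare 60 with find_max([55, 79])
= compare 55 with find_max([79])
Base: find_max([79]) = 79
compare 55 with 79: max = 79
compare 60 with 79: max = 79
compare 39 with 79: max = 79
compare 63 with 79: max = 79
= 79


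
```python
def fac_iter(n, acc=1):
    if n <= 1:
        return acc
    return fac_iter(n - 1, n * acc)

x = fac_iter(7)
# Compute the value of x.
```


fac_iter(7, 1)
= fac_iter(6, 7 * 1) = fac_iter(6, 7)
= fac_iter(5, 6 * 7) = fac_iter(5, 42)
= fac_iter(4, 5 * 42) = fac_iter(4, 210)
= fac_iter(3, 4 * 210) = fac_iter(3, 840)
= fac_iter(2, 3 * 840) = fac_iter(2, 2520)
= fac_iter(1, 2 * 2520) = fac_iter(1, 5040)
n <= 1, return acc = 5040


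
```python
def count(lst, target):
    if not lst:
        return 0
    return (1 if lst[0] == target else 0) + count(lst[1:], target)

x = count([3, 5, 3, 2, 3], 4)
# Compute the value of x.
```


count([3, 5, 3, 2, 3], 4)
lst[0]=3 != 4: 0 + count([5, 3, 2, 3], 4)
lst[0]=5 != 4: 0 + count([3, 2, 3], 4)
lst[0]=3 != 4: 0 + count([2, 3], 4)
lst[0]=2 != 4: 0 + count([3], 4)
lst[0]=3 != 4: 0 + count([], 4)
= 0


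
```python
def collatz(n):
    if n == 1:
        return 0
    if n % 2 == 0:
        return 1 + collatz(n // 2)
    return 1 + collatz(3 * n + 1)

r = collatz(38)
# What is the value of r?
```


collatz(38)
38 is even -> collatz(19)
19 is odd -> 3*19+1 = 58 -> collatz(58)
58 is even -> collatz(29)
29 is odd -> 3*29+1 = 88 -> collatz(88)
88 is even -> collatz(44)
44 is even -> collatz(22)
22 is even -> collatz(11)
11 is odd -> 3*11+1 = 34 -> collatz(34)
34 is even -> collatz(17)
17 is odd -> 3*17+1 = 52 -> collatz(52)
52 is even -> collatz(26)
26 is even -> collatz(13)
13 is odd -> 3*13+1 = 40 -> collatz(40)
40 is even -> collatz(20)
20 is even -> collatz(10)
10 is even -> collatz(5)
5 is odd -> 3*5+1 = 16 -> collatz(16)
16 is even -> collatz(8)
8 is even -> collatz(4)
4 is even -> collatz(2)
2 is even -> collatz(1)
Reached 1 after 21 steps
= 21


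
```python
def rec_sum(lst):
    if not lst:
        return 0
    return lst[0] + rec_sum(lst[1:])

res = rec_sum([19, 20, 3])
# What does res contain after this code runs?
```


rec_sum([19, 20, 3])
= 19 + rec_sum([20, 3])
= 19 + 20 + rec_sum([3])
= 19 + 20 + 3 + rec_sum([])
= 19 + 20 + 3 + 0
= 42


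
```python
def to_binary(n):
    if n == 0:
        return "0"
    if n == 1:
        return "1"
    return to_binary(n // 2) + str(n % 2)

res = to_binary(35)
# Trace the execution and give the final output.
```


to_binary(35)
= to_binary(17) + "1"
= to_binary(8) + "1" + "1"
= to_binary(4) + "0" + "1" + "1"
= to_binary(2) + "0" + "0" + "1" + "1"
= to_binary(1) + "0" + "0" + "0" + "1" + "1"
= "1" + "0" + "0" + "0" + "1" + "1"
= "100011"


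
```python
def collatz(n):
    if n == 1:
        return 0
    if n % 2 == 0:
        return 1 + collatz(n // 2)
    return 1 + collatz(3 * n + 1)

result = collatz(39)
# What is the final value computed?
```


collatz(39)
39 is odd -> 3*39+1 = 118 -> collatz(118)
118 is even -> collatz(59)
59 is odd -> 3*59+1 = 178 -> collatz(178)
178 is even -> collatz(89)
89 is odd -> 3*89+1 = 268 -> collatz(268)
268 is even -> collatz(134)
134 is even -> collatz(67)
67 is odd -> 3*67+1 = 202 -> collatz(202)
202 is even -> collatz(101)
101 is odd -> 3*101+1 = 304 -> collatz(304)
304 is even -> collatz(152)
152 is even -> collatz(76)
76 is even -> collatz(38)
38 is even -> collatz(19)
19 is odd -> 3*19+1 = 58 -> collatz(58)
58 is even -> collatz(29)
29 is odd -> 3*29+1 = 88 -> collatz(88)
88 is even -> collatz(44)
44 is even -> collatz(22)
22 is even -> collatz(11)
11 is odd -> 3*11+1 = 34 -> collatz(34)
34 is even -> collatz(17)
17 is odd -> 3*17+1 = 52 -> collatz(52)
52 is even -> collatz(26)
26 is even -> collatz(13)
13 is odd -> 3*13+1 = 40 -> collatz(40)
40 is even -> collatz(20)
20 is even -> collatz(10)
10 is even -> collatz(5)
5 is odd -> 3*5+1 = 16 -> collatz(16)
16 is even -> collatz(8)
8 is even -> collatz(4)
4 is even -> collatz(2)
2 is even -> collatz(1)
Reached 1 after 34 steps
= 34


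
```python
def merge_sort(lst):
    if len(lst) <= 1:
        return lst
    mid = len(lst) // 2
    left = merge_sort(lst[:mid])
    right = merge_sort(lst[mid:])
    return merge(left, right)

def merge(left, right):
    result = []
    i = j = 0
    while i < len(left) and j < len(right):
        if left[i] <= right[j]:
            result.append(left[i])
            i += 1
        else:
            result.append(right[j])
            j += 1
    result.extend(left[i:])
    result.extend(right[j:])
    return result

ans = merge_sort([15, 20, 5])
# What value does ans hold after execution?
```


merge_sort([15, 20, 5])
Split into [15] and [20, 5]
Left sorted: [15]
Right sorted: [5, 20]
Merge [15] and [5, 20]
= [5, 15, 20]


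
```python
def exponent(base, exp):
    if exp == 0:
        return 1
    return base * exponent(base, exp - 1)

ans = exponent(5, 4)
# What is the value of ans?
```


exponent(5, 4)
= 5 * exponent(5, 3)
= 5 * 5 * exponent(5, 2)
= 5 * 5 * 5 * exponent(5, 1)
= 5 * 5 * 5 * 5 * exponent(5, 0)
= 5 * 5 * 5 * 5 * 1
= 625


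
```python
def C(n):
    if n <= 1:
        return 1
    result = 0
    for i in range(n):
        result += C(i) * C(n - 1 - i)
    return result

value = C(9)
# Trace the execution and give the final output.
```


C(9)
= sum of C(i) * C(9-1-i) for i in 0..8
First compute sub-values bottom-up:
  C(0) = 1, C(1) = 1
  C(2) = 1*1 + 1*1 = 2
  C(3) = 1*2 + 1*1 + 2*1 = 5
  C(4) = 1*5 + 1*2 + 2*1 + 5*1 = 14
  C(5) = 1*14 + 1*5 + 2*2 + 5*1 + 14*1 = 42
  C(6) = 1*42 + 1*14 + 2*5 + 5*2 + 14*1 + 42*1 = 132
  C(7) = 1*132 + 1*42 + 2*14 + 5*5 + 14*2 + 42*1 + 132*1 = 429
  C(8) = 1*429 + 1*132 + 2*42 + 5*14 + 14*5 + 42*2 + 132*1 + 429*1 = 1430
Now C(9):
  C(0)*C(8) = 1*1430 = 1430
  C(1)*C(7) = 1*429 = 429
  C(2)*C(6) = 2*132 = 264
  C(3)*C(5) = 5*42 = 210
  C(4)*C(4) = 14*14 = 196
  C(5)*C(3) = 42*5 = 210
  C(6)*C(2) = 132*2 = 264
  C(7)*C(1) = 429*1 = 429
  C(8)*C(0) = 1430*1 = 1430
= 1430 + 429 + 264 + 210 + 196 + 210 + 264 + 429 + 1430
= 4862


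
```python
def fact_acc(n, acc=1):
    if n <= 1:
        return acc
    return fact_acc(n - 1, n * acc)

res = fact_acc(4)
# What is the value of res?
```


fact_acc(4, 1)
= fact_acc(3, 4 * 1) = fact_acc(3, 4)
= fact_acc(2, 3 * 4) = fact_acc(2, 12)
= fact_acc(1, 2 * 12) = fact_acc(1, 24)
n <= 1, return acc = 24


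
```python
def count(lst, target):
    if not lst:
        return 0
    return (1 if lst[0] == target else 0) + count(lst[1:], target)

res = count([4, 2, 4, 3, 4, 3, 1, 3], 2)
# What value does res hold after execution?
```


count([4, 2, 4, 3, 4, 3, 1, 3], 2)
lst[0]=4 != 2: 0 + count([2, 4, 3, 4, 3, 1, 3], 2)
lst[0]=2 == 2: 1 + count([4, 3, 4, 3, 1, 3], 2)
lst[0]=4 != 2: 0 + count([3, 4, 3, 1, 3], 2)
lst[0]=3 != 2: 0 + count([4, 3, 1, 3], 2)
lst[0]=4 != 2: 0 + count([3, 1, 3], 2)
lst[0]=3 != 2: 0 + count([1, 3], 2)
lst[0]=1 != 2: 0 + count([3], 2)
lst[0]=3 != 2: 0 + count([], 2)
= 1


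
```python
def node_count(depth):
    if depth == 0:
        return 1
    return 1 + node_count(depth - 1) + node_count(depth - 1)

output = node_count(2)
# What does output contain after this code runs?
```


node_count(2)
= 1 + node_count(1) + node_count(1)
= 1 + 2 * node_count(1)
node_count(k) = 2^(k+1) - 1
node_count(0) = 1
node_count(1) = 3
node_count(2) = 7
node_count(2) = 2^3 - 1 = 7


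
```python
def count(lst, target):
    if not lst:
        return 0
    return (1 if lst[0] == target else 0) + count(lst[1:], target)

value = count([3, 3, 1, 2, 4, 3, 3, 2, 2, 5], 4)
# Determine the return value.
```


count([3, 3, 1, 2, 4, 3, 3, 2, 2, 5], 4)
lst[0]=3 != 4: 0 + count([3, 1, 2, 4, 3, 3, 2, 2, 5], 4)
lst[0]=3 != 4: 0 + count([1, 2, 4, 3, 3, 2, 2, 5], 4)
lst[0]=1 != 4: 0 + count([2, 4, 3, 3, 2, 2, 5], 4)
lst[0]=2 != 4: 0 + count([4, 3, 3, 2, 2, 5], 4)
lst[0]=4 == 4: 1 + count([3, 3, 2, 2, 5], 4)
lst[0]=3 != 4: 0 + count([3, 2, 2, 5], 4)
lst[0]=3 != 4: 0 + count([2, 2, 5], 4)
lst[0]=2 != 4: 0 + count([2, 5], 4)
lst[0]=2 != 4: 0 + count([5], 4)
lst[0]=5 != 4: 0 + count([], 4)
= 1


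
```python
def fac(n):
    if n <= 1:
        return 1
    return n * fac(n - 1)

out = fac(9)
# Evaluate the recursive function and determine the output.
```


fac(9)
= 9 * fac(8)
= 9 * 8 * fac(7)
= 9 * 8 * 7 * fac(6)
= 9 * 8 * 7 * 6 * fac(5)
= 9 * 8 * 7 * 6 * 5 * fac(4)
= 9 * 8 * 7 * 6 * 5 * 4 * fac(3)
= 9 * 8 * 7 * 6 * 5 * 4 * 3 * fac(2)
= 9 * 8 * 7 * 6 * 5 * 4 * 3 * 2 * fac(1)
= 9 * 8 * 7 * 6 * 5 * 4 * 3 * 2 * 1
= 362880


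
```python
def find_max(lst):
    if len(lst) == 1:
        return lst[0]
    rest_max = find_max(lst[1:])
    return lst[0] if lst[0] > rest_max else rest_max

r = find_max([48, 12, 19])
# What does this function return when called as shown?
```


find_max([48, 12, 19])
= compare 48 with find_max([12, 19])
= compare 12 with find_max([19])
Base: find_max([19]) = 19
compare 12 with 19: max = 19
compare 48 with 19: max = 48
= 48


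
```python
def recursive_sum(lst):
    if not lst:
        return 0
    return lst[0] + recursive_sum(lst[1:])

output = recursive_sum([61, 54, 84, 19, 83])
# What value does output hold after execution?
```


recursive_sum([61, 54, 84, 19, 83])
= 61 + recursive_sum([54, 84, 19, 83])
= 61 + 54 + recursive_sum([84, 19, 83])
= 61 + 54 + 84 + recursive_sum([19, 83])
= 61 + 54 + 84 + 19 + recursive_sum([83])
= 61 + 54 + 84 + 19 + 83 + recursive_sum([])
= 61 + 54 + 84 + 19 + 83 + 0
= 301


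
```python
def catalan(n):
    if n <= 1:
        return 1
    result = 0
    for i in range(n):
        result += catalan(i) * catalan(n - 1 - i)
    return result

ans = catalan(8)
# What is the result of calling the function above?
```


catalan(8)
= sum of catalan(i) * catalan(8-1-i) for i in 0..7
First compute sub-values bottom-up:
  catalan(0) = 1, catalan(1) = 1
  catalan(2) = 1*1 + 1*1 = 2
  catalan(3) = 1*2 + 1*1 + 2*1 = 5
  catalan(4) = 1*5 + 1*2 + 2*1 + 5*1 = 14
  catalan(5) = 1*14 + 1*5 + 2*2 + 5*1 + 14*1 = 42
  catalan(6) = 1*42 + 1*14 + 2*5 + 5*2 + 14*1 + 42*1 = 132
  catalan(7) = 1*132 + 1*42 + 2*14 + 5*5 + 14*2 + 42*1 + 132*1 = 429
Now catalan(8):
  catalan(0)*catalan(7) = 1*429 = 429
  catalan(1)*catalan(6) = 1*132 = 132
  catalan(2)*catalan(5) = 2*42 = 84
  catalan(3)*catalan(4) = 5*14 = 70
  catalan(4)*catalan(3) = 14*5 = 70
  catalan(5)*catalan(2) = 42*2 = 84
  catalan(6)*catalan(1) = 132*1 = 132
  catalan(7)*catalan(0) = 429*1 = 429
= 429 + 132 + 84 + 70 + 70 + 84 + 132 + 429
= 1430


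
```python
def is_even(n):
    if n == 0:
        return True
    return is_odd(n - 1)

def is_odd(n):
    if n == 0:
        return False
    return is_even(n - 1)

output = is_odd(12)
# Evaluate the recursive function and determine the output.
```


is_odd(12)
= is_even(11)
= is_odd(10)
= is_even(9)
= is_odd(8)
= is_even(7)
= is_odd(6)
= is_even(5)
= is_odd(4)
= is_even(3)
= is_odd(2)
= is_even(1)
= is_odd(0)
n == 0: return False
= False


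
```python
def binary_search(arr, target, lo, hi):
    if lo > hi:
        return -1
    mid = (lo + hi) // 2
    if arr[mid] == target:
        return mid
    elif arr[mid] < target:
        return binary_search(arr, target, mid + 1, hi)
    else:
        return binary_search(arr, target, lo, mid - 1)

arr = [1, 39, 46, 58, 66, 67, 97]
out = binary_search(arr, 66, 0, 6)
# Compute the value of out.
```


binary_search(arr, 66, 0, 6)
lo=0, hi=6, mid=3, arr[mid]=58
58 < 66, search right half
lo=4, hi=6, mid=5, arr[mid]=67
67 > 66, search left half
lo=4, hi=4, mid=4, arr[mid]=66
arr[4] == 66, found at index 4
= 4


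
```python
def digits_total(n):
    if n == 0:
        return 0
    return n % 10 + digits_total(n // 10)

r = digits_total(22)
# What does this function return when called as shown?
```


digits_total(22)
= 2 + digits_total(2)
= 2 + 2 + digits_total(0)
= 2 + 2 + 0
= 4


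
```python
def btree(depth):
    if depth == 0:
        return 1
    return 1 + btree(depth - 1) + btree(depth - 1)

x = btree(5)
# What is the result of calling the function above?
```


btree(5)
= 1 + btree(4) + btree(4)
= 1 + 2 * btree(4)
btree(k) = 2^(k+1) - 1
btree(0) = 1
btree(1) = 3
btree(2) = 7
btree(3) = 15
btree(4) = 31
btree(5) = 2^6 - 1 = 63


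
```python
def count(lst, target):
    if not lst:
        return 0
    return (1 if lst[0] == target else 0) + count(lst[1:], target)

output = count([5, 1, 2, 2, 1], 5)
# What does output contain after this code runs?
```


count([5, 1, 2, 2, 1], 5)
lst[0]=5 == 5: 1 + count([1, 2, 2, 1], 5)
lst[0]=1 != 5: 0 + count([2, 2, 1], 5)
lst[0]=2 != 5: 0 + count([2, 1], 5)
lst[0]=2 != 5: 0 + count([1], 5)
lst[0]=1 != 5: 0 + count([], 5)
= 1


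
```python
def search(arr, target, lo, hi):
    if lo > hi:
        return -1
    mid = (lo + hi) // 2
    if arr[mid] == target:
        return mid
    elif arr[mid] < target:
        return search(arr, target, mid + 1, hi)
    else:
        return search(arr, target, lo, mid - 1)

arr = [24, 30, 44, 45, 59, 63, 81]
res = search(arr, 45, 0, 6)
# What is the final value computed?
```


search(arr, 45, 0, 6)
lo=0, hi=6, mid=3, arr[mid]=45
arr[3] == 45, found at index 3
= 3


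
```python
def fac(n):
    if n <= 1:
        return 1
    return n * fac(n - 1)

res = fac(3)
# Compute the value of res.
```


fac(3)
= 3 * fac(2)
= 3 * 2 * fac(1)
= 3 * 2 * 1
= 6


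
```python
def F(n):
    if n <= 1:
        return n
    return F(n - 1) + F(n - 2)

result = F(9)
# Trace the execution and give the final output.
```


F(9)
= F(8) + F(7)
= (F(7) + F(6)) + F(7)
Computing bottom-up: F(0)=0, F(1)=1, F(2)=1, F(3)=2, F(4)=3, F(5)=5, F(6)=8, F(7)=13, F(8)=21, F(9)=34
= 34


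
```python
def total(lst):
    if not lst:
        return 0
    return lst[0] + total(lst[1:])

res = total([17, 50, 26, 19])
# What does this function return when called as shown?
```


total([17, 50, 26, 19])
= 17 + total([50, 26, 19])
= 17 + 50 + total([26, 19])
= 17 + 50 + 26 + total([19])
= 17 + 50 + 26 + 19 + total([])
= 17 + 50 + 26 + 19 + 0
= 112


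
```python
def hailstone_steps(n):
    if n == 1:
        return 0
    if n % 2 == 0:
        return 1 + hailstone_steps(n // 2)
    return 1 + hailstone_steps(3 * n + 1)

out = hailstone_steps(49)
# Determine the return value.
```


hailstone_steps(49)
49 is odd -> 3*49+1 = 148 -> hailstone_steps(148)
148 is even -> hailstone_steps(74)
74 is even -> hailstone_steps(37)
37 is odd -> 3*37+1 = 112 -> hailstone_steps(112)
112 is even -> hailstone_steps(56)
56 is even -> hailstone_steps(28)
28 is even -> hailstone_steps(14)
14 is even -> hailstone_steps(7)
7 is odd -> 3*7+1 = 22 -> hailstone_steps(22)
22 is even -> hailstone_steps(11)
11 is odd -> 3*11+1 = 34 -> hailstone_steps(34)
34 is even -> hailstone_steps(17)
17 is odd -> 3*17+1 = 52 -> hailstone_steps(52)
52 is even -> hailstone_steps(26)
26 is even -> hailstone_steps(13)
13 is odd -> 3*13+1 = 40 -> hailstone_steps(40)
40 is even -> hailstone_steps(20)
20 is even -> hailstone_steps(10)
10 is even -> hailstone_steps(5)
5 is odd -> 3*5+1 = 16 -> hailstone_steps(16)
16 is even -> hailstone_steps(8)
8 is even -> hailstone_steps(4)
4 is even -> hailstone_steps(2)
2 is even -> hailstone_steps(1)
Reached 1 after 24 steps
= 24


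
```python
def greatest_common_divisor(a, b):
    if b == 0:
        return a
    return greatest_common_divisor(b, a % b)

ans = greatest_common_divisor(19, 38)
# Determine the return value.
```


greatest_common_divisor(19, 38)
= greatest_common_divisor(38, 19 % 38) = greatest_common_divisor(38, 19)
= greatest_common_divisor(19, 38 % 19) = greatest_common_divisor(19, 0)
b == 0, return a = 19


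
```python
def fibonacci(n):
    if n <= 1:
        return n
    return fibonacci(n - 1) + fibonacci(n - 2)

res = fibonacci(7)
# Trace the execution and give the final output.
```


fibonacci(7)
= fibonacci(6) + fibonacci(5)
= (fibonacci(5) + fibonacci(4)) + fibonacci(5)
Computing bottom-up: fibonacci(0)=0, fibonacci(1)=1, fibonacci(2)=1, fibonacci(3)=2, fibonacci(4)=3, fibonacci(5)=5, fibonacci(6)=8, fibonacci(7)=13
= 13


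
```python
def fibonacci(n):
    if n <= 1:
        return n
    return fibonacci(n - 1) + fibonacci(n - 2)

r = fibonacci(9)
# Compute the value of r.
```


fibonacci(9)
= fibonacci(8) + fibonacci(7)
= (fibonacci(7) + fibonacci(6)) + fibonacci(7)
Computing bottom-up: fibonacci(0)=0, fibonacci(1)=1, fibonacci(2)=1, fibonacci(3)=2, fibonacci(4)=3, fibonacci(5)=5, fibonacci(6)=8, fibonacci(7)=13, fibonacci(8)=21, fibonacci(9)=34
= 34


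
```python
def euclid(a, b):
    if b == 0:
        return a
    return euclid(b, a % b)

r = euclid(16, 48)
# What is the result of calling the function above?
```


euclid(16, 48)
= euclid(48, 16 % 48) = euclid(48, 16)
= euclid(16, 48 % 16) = euclid(16, 0)
b == 0, return a = 16


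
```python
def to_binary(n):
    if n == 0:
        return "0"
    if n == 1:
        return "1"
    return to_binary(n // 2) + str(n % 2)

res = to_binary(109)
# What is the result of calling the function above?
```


to_binary(109)
= to_binary(54) + "1"
= to_binary(27) + "0" + "1"
= to_binary(13) + "1" + "0" + "1"
= to_binary(6) + "1" + "1" + "0" + "1"
= to_binary(3) + "0" + "1" + "1" + "0" + "1"
= to_binary(1) + "1" + "0" + "1" + "1" + "0" + "1"
= "1" + "1" + "0" + "1" + "1" + "0" + "1"
= "1101101"


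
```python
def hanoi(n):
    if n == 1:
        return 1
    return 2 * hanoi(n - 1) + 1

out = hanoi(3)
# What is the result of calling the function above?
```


hanoi(3)
= 2 * hanoi(2) + 1
= 2 * (2 * hanoi(1) + 1) + 1
Now compute bottom-up:
hanoi(1) = 1
hanoi(2) = 2 * 1 + 1 = 3
hanoi(3) = 2 * 3 + 1 = 7
= 7


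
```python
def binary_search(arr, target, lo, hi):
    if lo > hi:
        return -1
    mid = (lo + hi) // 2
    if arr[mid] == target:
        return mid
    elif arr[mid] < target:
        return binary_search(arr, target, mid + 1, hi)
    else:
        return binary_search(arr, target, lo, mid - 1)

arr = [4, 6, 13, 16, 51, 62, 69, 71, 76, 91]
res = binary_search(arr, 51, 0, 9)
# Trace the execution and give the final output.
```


binary_search(arr, 51, 0, 9)
lo=0, hi=9, mid=4, arr[mid]=51
arr[4] == 51, found at index 4
= 4


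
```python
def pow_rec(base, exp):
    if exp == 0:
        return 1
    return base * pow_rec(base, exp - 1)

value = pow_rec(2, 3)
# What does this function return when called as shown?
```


pow_rec(2, 3)
= 2 * pow_rec(2, 2)
= 2 * 2 * pow_rec(2, 1)
= 2 * 2 * 2 * pow_rec(2, 0)
= 2 * 2 * 2 * 1
= 8


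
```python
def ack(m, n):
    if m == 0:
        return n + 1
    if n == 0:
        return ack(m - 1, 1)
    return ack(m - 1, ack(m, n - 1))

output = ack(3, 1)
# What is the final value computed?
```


ack(3, 1)
= ack(2, ack(3, 0))
First compute ack(3, 0) = 5
= ack(2, 5)
= 13


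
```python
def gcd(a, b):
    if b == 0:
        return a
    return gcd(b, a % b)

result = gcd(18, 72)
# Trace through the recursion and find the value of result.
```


gcd(18, 72)
= gcd(72, 18 % 72) = gcd(72, 18)
= gcd(18, 72 % 18) = gcd(18, 0)
b == 0, return a = 18


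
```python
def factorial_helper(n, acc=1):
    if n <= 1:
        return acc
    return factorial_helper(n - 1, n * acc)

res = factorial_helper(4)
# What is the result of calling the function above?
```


factorial_helper(4, 1)
= factorial_helper(3, 4 * 1) = factorial_helper(3, 4)
= factorial_helper(2, 3 * 4) = factorial_helper(2, 12)
= factorial_helper(1, 2 * 12) = factorial_helper(1, 24)
n <= 1, return acc = 24


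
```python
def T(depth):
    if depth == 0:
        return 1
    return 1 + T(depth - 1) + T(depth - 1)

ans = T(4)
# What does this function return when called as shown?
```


T(4)
= 1 + T(3) + T(3)
= 1 + 2 * T(3)
T(k) = 2^(k+1) - 1
T(0) = 1
T(1) = 3
T(2) = 7
T(3) = 15
T(4) = 31
T(4) = 2^5 - 1 = 31


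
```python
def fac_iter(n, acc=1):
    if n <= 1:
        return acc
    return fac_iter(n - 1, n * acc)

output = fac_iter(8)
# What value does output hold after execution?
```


fac_iter(8, 1)
= fac_iter(7, 8 * 1) = fac_iter(7, 8)
= fac_iter(6, 7 * 8) = fac_iter(6, 56)
= fac_iter(5, 6 * 56) = fac_iter(5, 336)
= fac_iter(4, 5 * 336) = fac_iter(4, 1680)
= fac_iter(3, 4 * 1680) = fac_iter(3, 6720)
= fac_iter(2, 3 * 6720) = fac_iter(2, 20160)
= fac_iter(1, 2 * 20160) = fac_iter(1, 40320)
n <= 1, return acc = 40320


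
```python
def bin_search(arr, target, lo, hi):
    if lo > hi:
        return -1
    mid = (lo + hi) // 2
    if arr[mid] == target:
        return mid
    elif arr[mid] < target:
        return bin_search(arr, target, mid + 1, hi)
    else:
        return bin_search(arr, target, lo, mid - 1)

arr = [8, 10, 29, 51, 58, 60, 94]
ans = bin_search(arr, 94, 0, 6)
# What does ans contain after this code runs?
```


bin_search(arr, 94, 0, 6)
lo=0, hi=6, mid=3, arr[mid]=51
51 < 94, search right half
lo=4, hi=6, mid=5, arr[mid]=60
60 < 94, search right half
lo=6, hi=6, mid=6, arr[mid]=94
arr[6] == 94, found at index 6
= 6


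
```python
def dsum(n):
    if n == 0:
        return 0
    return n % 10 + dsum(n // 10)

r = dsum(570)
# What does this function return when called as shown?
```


dsum(570)
= 0 + dsum(57)
= 0 + 7 + dsum(5)
= 0 + 7 + 5 + dsum(0)
= 0 + 7 + 5 + 0
= 12


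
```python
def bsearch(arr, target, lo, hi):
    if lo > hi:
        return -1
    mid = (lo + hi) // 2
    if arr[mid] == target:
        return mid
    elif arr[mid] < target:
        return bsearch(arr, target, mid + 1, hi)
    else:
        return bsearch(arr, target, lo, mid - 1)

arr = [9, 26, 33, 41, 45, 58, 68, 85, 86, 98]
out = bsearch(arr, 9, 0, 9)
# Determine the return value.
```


bsearch(arr, 9, 0, 9)
lo=0, hi=9, mid=4, arr[mid]=45
45 > 9, search left half
lo=0, hi=3, mid=1, arr[mid]=26
26 > 9, search left half
lo=0, hi=0, mid=0, arr[mid]=9
arr[0] == 9, found at index 0
= 0


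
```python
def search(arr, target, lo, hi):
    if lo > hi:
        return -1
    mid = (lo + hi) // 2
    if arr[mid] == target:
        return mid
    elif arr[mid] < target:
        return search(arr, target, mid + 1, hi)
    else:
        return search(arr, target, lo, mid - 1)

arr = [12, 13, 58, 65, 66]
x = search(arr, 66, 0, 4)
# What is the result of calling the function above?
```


search(arr, 66, 0, 4)
lo=0, hi=4, mid=2, arr[mid]=58
58 < 66, search right half
lo=3, hi=4, mid=3, arr[mid]=65
65 < 66, search right half
lo=4, hi=4, mid=4, arr[mid]=66
arr[4] == 66, found at index 4
= 4


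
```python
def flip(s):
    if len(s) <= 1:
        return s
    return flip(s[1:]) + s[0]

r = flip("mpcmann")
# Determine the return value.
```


flip("mpcmann")
= flip("pcmann") + "m"
= flip("cmann") + "p" + "m"
= flip("mann") + "c" + "p" + "m"
= flip("ann") + "m" + "c" + "p" + "m"
= flip("nn") + "a" + "m" + "c" + "p" + "m"
= flip("n") + "n" + "a" + "m" + "c" + "p" + "m"
= "n" + "n" + "a" + "m" + "c" + "p" + "m"
= "nnamcpm"


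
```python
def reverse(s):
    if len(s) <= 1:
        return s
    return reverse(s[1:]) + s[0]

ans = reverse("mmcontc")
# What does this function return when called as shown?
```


reverse("mmcontc")
= reverse("mcontc") + "m"
= reverse("contc") + "m" + "m"
= reverse("ontc") + "c" + "m" + "m"
= reverse("ntc") + "o" + "c" + "m" + "m"
= reverse("tc") + "n" + "o" + "c" + "m" + "m"
= reverse("c") + "t" + "n" + "o" + "c" + "m" + "m"
= "c" + "t" + "n" + "o" + "c" + "m" + "m"
= "ctnocmm"


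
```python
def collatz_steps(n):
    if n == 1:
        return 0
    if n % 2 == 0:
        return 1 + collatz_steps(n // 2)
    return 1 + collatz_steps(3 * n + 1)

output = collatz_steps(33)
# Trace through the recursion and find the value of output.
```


collatz_steps(33)
33 is odd -> 3*33+1 = 100 -> collatz_steps(100)
100 is even -> collatz_steps(50)
50 is even -> collatz_steps(25)
25 is odd -> 3*25+1 = 76 -> collatz_steps(76)
76 is even -> collatz_steps(38)
38 is even -> collatz_steps(19)
19 is odd -> 3*19+1 = 58 -> collatz_steps(58)
58 is even -> collatz_steps(29)
29 is odd -> 3*29+1 = 88 -> collatz_steps(88)
88 is even -> collatz_steps(44)
44 is even -> collatz_steps(22)
22 is even -> collatz_steps(11)
11 is odd -> 3*11+1 = 34 -> collatz_steps(34)
34 is even -> collatz_steps(17)
17 is odd -> 3*17+1 = 52 -> collatz_steps(52)
52 is even -> collatz_steps(26)
26 is even -> collatz_steps(13)
13 is odd -> 3*13+1 = 40 -> collatz_steps(40)
40 is even -> collatz_steps(20)
20 is even -> collatz_steps(10)
10 is even -> collatz_steps(5)
5 is odd -> 3*5+1 = 16 -> collatz_steps(16)
16 is even -> collatz_steps(8)
8 is even -> collatz_steps(4)
4 is even -> collatz_steps(2)
2 is even -> collatz_steps(1)
Reached 1 after 26 steps
= 26


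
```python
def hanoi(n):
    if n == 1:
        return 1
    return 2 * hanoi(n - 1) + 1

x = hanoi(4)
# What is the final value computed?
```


hanoi(4)
= 2 * hanoi(3) + 1
= 2 * (2 * hanoi(2) + 1) + 1
= 2 * (2 * (2 * hanoi(1) + 1) + 1) + 1
Now compute bottom-up:
hanoi(1) = 1
hanoi(2) = 2 * 1 + 1 = 3
hanoi(3) = 2 * 3 + 1 = 7
hanoi(4) = 2 * 7 + 1 = 15
= 15


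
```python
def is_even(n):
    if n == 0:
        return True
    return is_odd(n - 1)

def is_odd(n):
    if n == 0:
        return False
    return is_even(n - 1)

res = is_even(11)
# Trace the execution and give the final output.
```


is_even(11)
= is_odd(10)
= is_even(9)
= is_odd(8)
= is_even(7)
= is_odd(6)
= is_even(5)
= is_odd(4)
= is_even(3)
= is_odd(2)
= is_even(1)
= is_odd(0)
n == 0: return False
= False
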